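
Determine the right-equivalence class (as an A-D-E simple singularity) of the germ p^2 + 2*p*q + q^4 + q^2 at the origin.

A_{3}

The Hessian of f at 0 has rank 1. Corank 1: A-series; mu = 3 gives A_3.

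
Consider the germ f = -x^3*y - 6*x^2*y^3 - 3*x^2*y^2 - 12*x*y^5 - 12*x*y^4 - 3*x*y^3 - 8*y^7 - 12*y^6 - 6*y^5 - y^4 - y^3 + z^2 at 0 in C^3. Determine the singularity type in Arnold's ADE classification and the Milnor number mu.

Type E_{7}, Milnor number mu = 7.

The Hessian of f at 0 is [[0, 0, 0], [0, 0, 0], [0, 0, 2]] with rank 1, so corank 2. A Groebner basis of the Jacobian ideal J(f) in C{x,y,z} is {x^3 - 3*x*y^2 + 3*y^2, x^2*y + 2*x*y^2, y^3, z}; counting standard monomials gives mu = 7. Corank 2; j^3 = -y^3 is a perfect cube, so E-series; the 4-jet and mu = 7 give E_7.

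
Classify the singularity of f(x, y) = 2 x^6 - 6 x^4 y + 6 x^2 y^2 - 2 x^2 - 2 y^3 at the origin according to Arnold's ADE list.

The Hessian of f at 0 is [[-4, 0], [0, 0]] with rank 1, so corank 1. A Groebner basis of the Jacobian ideal J(f) in C{x,y} is {y^2, x}; counting standard monomials gives mu = 2. Corank 1: A-series; mu = 2 gives A_2.

A_{2}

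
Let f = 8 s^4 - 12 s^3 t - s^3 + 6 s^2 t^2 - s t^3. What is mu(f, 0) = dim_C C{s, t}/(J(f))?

7

The Hessian of f at 0 has rank 0. Corank 2; j^3 = -s^3 is a perfect cube, so E-series; the 4-jet and mu = 7 give E_7.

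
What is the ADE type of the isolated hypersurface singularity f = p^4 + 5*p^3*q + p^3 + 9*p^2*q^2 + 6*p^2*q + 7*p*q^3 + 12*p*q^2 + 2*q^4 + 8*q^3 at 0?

E_{7}

The Hessian of f at 0 has rank 0. Corank 2; j^3 = (p + 2*q)^3 is a perfect cube, so E-series; the 4-jet and mu = 7 give E_7.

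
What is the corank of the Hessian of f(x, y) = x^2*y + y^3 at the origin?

2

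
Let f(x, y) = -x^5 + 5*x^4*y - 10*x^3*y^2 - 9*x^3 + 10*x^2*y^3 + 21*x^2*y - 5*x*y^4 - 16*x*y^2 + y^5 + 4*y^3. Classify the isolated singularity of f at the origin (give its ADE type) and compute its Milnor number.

Type D_6, Milnor number mu = 6.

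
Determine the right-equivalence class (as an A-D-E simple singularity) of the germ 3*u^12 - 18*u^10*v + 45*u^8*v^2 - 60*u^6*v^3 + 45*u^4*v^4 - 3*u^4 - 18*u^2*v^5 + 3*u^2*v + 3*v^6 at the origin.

The Hessian of f at 0 has rank 0. Corank 2; j^3 = 3*u^2*v has shape L^2 M (L != M), so D-series; mu = 7 gives D_7.

D7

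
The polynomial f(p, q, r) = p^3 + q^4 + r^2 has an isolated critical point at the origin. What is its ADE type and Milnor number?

The Hessian of f at 0 is [[0, 0, 0], [0, 0, 0], [0, 0, 2]] with rank 1, so corank 2. A Groebner basis of the Jacobian ideal J(f) in C{p,q,r} is {q^3, p^2, r}; counting standard monomials gives mu = 6. Corank 2; j^3 = p^3 is a perfect cube, so E-series; the 4-jet and mu = 6 give E_6.

Type E_6, Milnor number mu = 6.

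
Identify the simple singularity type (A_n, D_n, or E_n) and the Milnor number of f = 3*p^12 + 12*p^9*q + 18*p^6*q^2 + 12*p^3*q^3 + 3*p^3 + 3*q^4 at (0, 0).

Type E_6, Milnor number mu = 6.

The Hessian of f at 0 is [[0, 0], [0, 0]] with rank 0, so corank 2. A Groebner basis of the Jacobian ideal J(f) in C{p,q} is {q^3, p^2}; counting standard monomials gives mu = 6. Corank 2; j^3 = 3*p^3 is a perfect cube, so E-series; the 4-jet and mu = 6 give E_6.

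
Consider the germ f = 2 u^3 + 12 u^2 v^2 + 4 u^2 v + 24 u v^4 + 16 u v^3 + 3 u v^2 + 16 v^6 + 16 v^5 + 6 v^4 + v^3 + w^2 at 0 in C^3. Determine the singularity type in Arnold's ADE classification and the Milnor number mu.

The Hessian of f at 0 has rank 1. Corank 2; j^3 = (u + v)*(2*u^2 + 2*u*v + v^2) splits into three distinct lines over C (the quadratic factor has nonzero discriminant), so D_4.

Type D4, Milnor number mu = 4.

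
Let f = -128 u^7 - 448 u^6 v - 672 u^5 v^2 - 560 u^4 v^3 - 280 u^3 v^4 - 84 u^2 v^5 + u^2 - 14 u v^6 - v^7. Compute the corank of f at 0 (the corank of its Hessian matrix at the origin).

1

Hessian at 0 has rank 1.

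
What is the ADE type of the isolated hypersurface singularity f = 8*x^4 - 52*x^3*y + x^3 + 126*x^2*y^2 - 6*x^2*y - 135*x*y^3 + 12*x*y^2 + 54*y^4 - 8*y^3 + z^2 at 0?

The Hessian of f at 0 is [[0, 0, 0], [0, 0, 0], [0, 0, 2]] with rank 1, so corank 2. A Groebner basis of the Jacobian ideal J(f) in C{x,y,z} is {3*x^2/4 - 3*x*y + y^4 + y^3/4 + 3*y^2, x^3 + 21*x^2/2 - 42*x*y - 9*y^3/2 + 42*y^2, x^2*y + 15*x^2/4 - 15*x*y - 11*y^3/4 + 15*y^2, x^2 + x*y^2 - 4*x*y - 5*y^3/3 + 4*y^2, z}; counting standard monomials gives mu = 7. Corank 2; j^3 = (x - 2*y)^3 is a perfect cube, so E-series; the 4-jet and mu = 7 give E_7.

E_{7}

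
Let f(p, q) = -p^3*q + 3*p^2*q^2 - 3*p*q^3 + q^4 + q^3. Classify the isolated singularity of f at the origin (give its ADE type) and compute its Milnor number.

The Hessian of f at 0 is [[0, 0], [0, 0]] with rank 0, so corank 2. A Groebner basis of the Jacobian ideal J(f) in C{p,q} is {p^3 - 3*p*q^2 - 3*q^2, p^2*q - 2*p*q^2, q^3}; counting standard monomials gives mu = 7. Corank 2; j^3 = q^3 is a perfect cube, so E-series; the 4-jet and mu = 7 give E_7.

Type E_7, Milnor number mu = 7.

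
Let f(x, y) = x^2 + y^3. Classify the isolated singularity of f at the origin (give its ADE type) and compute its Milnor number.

Type A2, Milnor number mu = 2.

The Hessian of f at 0 is [[2, 0], [0, 0]] with rank 1, so corank 1. A Groebner basis of the Jacobian ideal J(f) in C{x,y} is {y^2, x}; counting standard monomials gives mu = 2. Corank 1: A-series; mu = 2 gives A_2.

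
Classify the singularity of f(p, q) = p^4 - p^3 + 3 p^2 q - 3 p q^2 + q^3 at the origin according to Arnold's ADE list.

E6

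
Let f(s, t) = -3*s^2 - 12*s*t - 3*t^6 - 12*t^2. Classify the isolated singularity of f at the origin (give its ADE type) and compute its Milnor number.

Type A_5, Milnor number mu = 5.

The Hessian of f at 0 has rank 1. Corank 1: A-series; mu = 5 gives A_5.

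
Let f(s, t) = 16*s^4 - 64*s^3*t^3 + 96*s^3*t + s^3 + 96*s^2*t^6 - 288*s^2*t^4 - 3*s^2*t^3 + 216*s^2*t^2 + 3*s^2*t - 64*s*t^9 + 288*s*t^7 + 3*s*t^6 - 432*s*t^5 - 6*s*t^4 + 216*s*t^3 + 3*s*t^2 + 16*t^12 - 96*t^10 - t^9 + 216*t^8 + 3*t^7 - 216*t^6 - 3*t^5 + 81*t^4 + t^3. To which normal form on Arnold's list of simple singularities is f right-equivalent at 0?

E_{6}

The Hessian of f at 0 is [[0, 0], [0, 0]] with rank 0, so corank 2. A Groebner basis of the Jacobian ideal J(f) in C{s,t} is {t^4, s*t^2 + 7*t^3/6, s^2 + 2*s*t + t^2}; counting standard monomials gives mu = 6. Corank 2; j^3 = (s + t)^3 is a perfect cube, so E-series; the 4-jet and mu = 6 give E_6.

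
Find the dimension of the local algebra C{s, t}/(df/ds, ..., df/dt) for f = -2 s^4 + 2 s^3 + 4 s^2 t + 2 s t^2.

5

The Hessian of f at 0 has rank 0. Corank 2; j^3 = 2*s*(s + t)^2 has shape L^2 M (L != M), so D-series; mu = 5 gives D_5.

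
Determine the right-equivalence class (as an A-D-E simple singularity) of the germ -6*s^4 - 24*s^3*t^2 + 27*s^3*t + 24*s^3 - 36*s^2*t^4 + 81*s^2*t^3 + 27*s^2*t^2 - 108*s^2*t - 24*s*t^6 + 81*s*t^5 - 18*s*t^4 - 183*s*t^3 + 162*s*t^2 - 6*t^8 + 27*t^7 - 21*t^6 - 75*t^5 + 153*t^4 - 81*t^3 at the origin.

E7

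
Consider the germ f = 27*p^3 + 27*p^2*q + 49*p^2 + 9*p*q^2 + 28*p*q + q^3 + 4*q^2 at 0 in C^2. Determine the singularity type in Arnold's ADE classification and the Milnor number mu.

Type A2, Milnor number mu = 2.

The Hessian of f at 0 is [[98, 28], [28, 8]] with rank 1, so corank 1. A Groebner basis of the Jacobian ideal J(f) in C{p,q} is {q^2, p + 2*q/7}; counting standard monomials gives mu = 2. Corank 1: A-series; mu = 2 gives A_2.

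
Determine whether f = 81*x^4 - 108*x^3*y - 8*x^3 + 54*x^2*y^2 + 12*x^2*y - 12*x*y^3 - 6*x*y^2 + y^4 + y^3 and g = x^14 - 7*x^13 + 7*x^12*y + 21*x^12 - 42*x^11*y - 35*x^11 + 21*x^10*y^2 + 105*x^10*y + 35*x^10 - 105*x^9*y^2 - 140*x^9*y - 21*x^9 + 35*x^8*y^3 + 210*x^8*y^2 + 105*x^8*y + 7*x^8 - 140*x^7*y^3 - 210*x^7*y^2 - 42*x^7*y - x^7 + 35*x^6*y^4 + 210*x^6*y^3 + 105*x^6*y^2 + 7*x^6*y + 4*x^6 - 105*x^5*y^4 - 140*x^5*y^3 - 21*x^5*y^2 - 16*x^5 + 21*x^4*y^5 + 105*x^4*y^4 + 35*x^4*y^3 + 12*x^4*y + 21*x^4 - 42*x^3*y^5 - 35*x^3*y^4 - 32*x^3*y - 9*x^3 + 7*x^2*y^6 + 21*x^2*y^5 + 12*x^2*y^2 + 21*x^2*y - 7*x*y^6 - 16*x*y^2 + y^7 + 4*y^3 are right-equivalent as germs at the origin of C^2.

The Hessian of f at 0 has rank 0. Corank 2; j^3 = -(2*x - y)^3 is a perfect cube, so E-series; the 4-jet and mu = 6 give E_6. The Hessian of g at 0 has rank 0. Corank 2; j^3 = -(x - y)*(3*x - 2*y)^2 has shape L^2 M (L != M), so D-series; mu = 8 gives D_8. f is E_6 but g is D_8, hence not right-equivalent.

No.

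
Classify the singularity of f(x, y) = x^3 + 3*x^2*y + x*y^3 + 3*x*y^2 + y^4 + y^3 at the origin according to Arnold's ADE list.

E7

The Hessian of f at 0 is [[0, 0], [0, 0]] with rank 0, so corank 2. A Groebner basis of the Jacobian ideal J(f) in C{x,y} is {x^3 + 3*x^2*y + 6*x^2 + 12*x*y + 6*y^2, -3*x^2 + x*y^2 - 6*x*y - 3*y^2, 3*x^2 + 6*x*y + y^3 + 3*y^2}; counting standard monomials gives mu = 7. Corank 2; j^3 = (x + y)^3 is a perfect cube, so E-series; the 4-jet and mu = 7 give E_7.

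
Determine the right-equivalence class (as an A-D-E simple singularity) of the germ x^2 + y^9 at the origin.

The Hessian of f at 0 is [[2, 0], [0, 0]] with rank 1, so corank 1. A Groebner basis of the Jacobian ideal J(f) in C{x,y} is {y^8, x}; counting standard monomials gives mu = 8. Corank 1: A-series; mu = 8 gives A_8.

A_{8}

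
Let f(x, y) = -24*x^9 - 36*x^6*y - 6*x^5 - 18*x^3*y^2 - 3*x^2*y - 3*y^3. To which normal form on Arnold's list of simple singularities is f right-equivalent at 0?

D_4

The Hessian of f at 0 is [[0, 0], [0, 0]] with rank 0, so corank 2. A Groebner basis of the Jacobian ideal J(f) in C{x,y} is {y^3, x^2 + 3*y^2, x*y}; counting standard monomials gives mu = 4. Corank 2; j^3 = -3*y*(x^2 + y^2) splits into three distinct lines over C (the quadratic factor has nonzero discriminant), so D_4.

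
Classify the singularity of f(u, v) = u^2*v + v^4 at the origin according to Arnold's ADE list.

The Hessian of f at 0 is [[0, 0], [0, 0]] with rank 0, so corank 2. A Groebner basis of the Jacobian ideal J(f) in C{u,v} is {u^3, u^2/4 + v^3, u*v}; counting standard monomials gives mu = 5. Corank 2; j^3 = u^2*v has shape L^2 M (L != M), so D-series; mu = 5 gives D_5.

D_5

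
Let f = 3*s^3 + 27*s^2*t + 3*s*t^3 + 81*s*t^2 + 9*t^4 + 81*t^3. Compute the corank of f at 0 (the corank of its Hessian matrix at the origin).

2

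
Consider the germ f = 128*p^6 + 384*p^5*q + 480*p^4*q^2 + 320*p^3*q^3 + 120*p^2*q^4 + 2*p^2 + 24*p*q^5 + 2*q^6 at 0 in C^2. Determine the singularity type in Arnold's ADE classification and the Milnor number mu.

The Hessian of f at 0 has rank 1. Corank 1: A-series; mu = 5 gives A_5.

Type A5, Milnor number mu = 5.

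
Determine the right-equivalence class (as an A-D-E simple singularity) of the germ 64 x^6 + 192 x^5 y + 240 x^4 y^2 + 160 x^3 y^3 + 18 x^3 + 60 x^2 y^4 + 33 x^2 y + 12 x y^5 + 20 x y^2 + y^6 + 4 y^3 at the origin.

The Hessian of f at 0 is [[0, 0], [0, 0]] with rank 0, so corank 2. A Groebner basis of the Jacobian ideal J(f) in C{x,y} is {-243*x*y/4 + y^5 - 81*y^2/2, x*y^2 + 2*y^3/3, x^2 + 7*x*y/6 + y^2/3}; counting standard monomials gives mu = 7. Corank 2; j^3 = (2*x + y)*(3*x + 2*y)^2 has shape L^2 M (L != M), so D-series; mu = 7 gives D_7.

D7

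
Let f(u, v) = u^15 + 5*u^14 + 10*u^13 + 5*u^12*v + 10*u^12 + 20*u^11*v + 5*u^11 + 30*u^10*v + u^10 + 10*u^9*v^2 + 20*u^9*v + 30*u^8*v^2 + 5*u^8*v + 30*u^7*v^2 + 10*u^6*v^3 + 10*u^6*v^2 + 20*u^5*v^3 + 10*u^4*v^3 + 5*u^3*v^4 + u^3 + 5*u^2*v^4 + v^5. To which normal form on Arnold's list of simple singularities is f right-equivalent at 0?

The Hessian of f at 0 is [[0, 0], [0, 0]] with rank 0, so corank 2. A Groebner basis of the Jacobian ideal J(f) in C{u,v} is {v^4, u^2}; counting standard monomials gives mu = 8. Corank 2; j^3 = u^3 is a perfect cube, so E-series; the 5-jet and mu = 8 give E_8.

E_{8}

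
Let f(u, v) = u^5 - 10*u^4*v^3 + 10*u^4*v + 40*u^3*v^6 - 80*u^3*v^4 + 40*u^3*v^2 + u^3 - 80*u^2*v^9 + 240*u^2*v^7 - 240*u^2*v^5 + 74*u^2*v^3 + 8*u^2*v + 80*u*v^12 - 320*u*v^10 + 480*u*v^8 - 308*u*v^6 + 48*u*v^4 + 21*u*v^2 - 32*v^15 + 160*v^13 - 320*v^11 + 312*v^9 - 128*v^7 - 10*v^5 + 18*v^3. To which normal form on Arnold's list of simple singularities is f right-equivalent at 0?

D_6

The Hessian of f at 0 has rank 0. Corank 2; j^3 = (u + 2*v)*(u + 3*v)^2 has shape L^2 M (L != M), so D-series; mu = 6 gives D_6.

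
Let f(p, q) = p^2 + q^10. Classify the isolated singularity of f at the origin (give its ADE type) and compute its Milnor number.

The Hessian of f at 0 is [[2, 0], [0, 0]] with rank 1, so corank 1. A Groebner basis of the Jacobian ideal J(f) in C{p,q} is {q^9, p}; counting standard monomials gives mu = 9. Corank 1: A-series; mu = 9 gives A_9.

Type A_{9}, Milnor number mu = 9.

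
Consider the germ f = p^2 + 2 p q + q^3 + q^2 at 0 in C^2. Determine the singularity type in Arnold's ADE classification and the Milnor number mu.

Type A_2, Milnor number mu = 2.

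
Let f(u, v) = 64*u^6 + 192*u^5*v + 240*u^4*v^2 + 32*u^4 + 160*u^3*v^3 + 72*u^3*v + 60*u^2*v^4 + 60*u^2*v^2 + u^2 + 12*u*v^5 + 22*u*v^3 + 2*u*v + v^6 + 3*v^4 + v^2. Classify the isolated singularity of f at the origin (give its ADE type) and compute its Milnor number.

Type A_3, Milnor number mu = 3.

The Hessian of f at 0 has rank 1. Corank 1: A-series; mu = 3 gives A_3.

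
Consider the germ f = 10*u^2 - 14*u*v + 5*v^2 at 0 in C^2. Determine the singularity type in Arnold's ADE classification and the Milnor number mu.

Type A1, Milnor number mu = 1.

The Hessian of f at 0 has rank 2. Corank 0: nondegenerate Morse point, so A_1.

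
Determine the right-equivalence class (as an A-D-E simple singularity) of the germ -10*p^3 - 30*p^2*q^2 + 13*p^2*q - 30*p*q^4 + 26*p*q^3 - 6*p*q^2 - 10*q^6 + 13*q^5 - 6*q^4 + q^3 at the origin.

The Hessian of f at 0 has rank 0. Corank 2; j^3 = -(2*p - q)*(5*p^2 - 4*p*q + q^2) splits into three distinct lines over C (the quadratic factor has nonzero discriminant), so D_4.

D_{4}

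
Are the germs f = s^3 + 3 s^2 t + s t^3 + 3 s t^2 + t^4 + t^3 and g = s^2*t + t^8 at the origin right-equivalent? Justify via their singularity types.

The Hessian of f at 0 has rank 0. Corank 2; j^3 = (s + t)^3 is a perfect cube, so E-series; the 4-jet and mu = 7 give E_7. The Hessian of g at 0 has rank 0. Corank 2; j^3 = s^2*t has shape L^2 M (L != M), so D-series; mu = 9 gives D_9. f is E_7 but g is D_9, hence not right-equivalent.

No.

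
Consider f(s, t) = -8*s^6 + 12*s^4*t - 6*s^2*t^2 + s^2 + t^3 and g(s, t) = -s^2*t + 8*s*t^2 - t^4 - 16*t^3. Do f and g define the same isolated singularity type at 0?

No.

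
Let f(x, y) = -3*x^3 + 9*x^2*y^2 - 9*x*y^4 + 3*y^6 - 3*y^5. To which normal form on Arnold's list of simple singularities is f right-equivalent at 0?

The Hessian of f at 0 has rank 0. Corank 2; j^3 = -3*x^3 is a perfect cube, so E-series; the 5-jet and mu = 8 give E_8.

E_{8}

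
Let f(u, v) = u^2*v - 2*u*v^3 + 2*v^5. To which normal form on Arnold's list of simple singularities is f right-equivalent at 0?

D_{6}

The Hessian of f at 0 has rank 0. Corank 2; j^3 = u^2*v has shape L^2 M (L != M), so D-series; mu = 6 gives D_6.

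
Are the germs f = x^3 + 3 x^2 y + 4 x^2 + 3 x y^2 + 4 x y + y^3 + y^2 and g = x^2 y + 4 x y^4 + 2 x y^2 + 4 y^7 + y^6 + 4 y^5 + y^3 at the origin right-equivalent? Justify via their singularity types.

No.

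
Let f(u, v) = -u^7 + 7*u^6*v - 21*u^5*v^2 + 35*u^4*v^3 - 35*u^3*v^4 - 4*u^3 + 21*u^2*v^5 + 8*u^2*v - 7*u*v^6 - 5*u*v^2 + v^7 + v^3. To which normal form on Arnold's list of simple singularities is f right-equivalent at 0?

D8

The Hessian of f at 0 has rank 0. Corank 2; j^3 = -(u - v)*(2*u - v)^2 has shape L^2 M (L != M), so D-series; mu = 8 gives D_8.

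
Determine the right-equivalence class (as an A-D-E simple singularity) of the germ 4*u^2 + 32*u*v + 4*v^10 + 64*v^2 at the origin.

The Hessian of f at 0 is [[8, 32], [32, 128]] with rank 1, so corank 1. A Groebner basis of the Jacobian ideal J(f) in C{u,v} is {v^9, u + 4*v}; counting standard monomials gives mu = 9. Corank 1: A-series; mu = 9 gives A_9.

A_{9}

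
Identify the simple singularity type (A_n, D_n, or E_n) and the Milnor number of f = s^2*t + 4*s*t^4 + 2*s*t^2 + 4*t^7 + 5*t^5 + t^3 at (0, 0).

The Hessian of f at 0 has rank 0. Corank 2; j^3 = t*(s + t)^2 has shape L^2 M (L != M), so D-series; mu = 6 gives D_6.

Type D_6, Milnor number mu = 6.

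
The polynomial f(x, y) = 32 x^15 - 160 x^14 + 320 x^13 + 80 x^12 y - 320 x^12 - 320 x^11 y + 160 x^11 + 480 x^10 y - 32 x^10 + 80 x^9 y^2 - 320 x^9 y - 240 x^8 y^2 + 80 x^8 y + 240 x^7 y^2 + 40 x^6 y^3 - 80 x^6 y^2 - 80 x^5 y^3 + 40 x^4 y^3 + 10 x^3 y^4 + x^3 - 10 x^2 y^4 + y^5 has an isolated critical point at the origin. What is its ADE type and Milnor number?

Type E8, Milnor number mu = 8.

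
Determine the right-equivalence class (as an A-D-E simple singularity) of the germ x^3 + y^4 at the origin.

E6

The Hessian of f at 0 is [[0, 0], [0, 0]] with rank 0, so corank 2. A Groebner basis of the Jacobian ideal J(f) in C{x,y} is {y^3, x^2}; counting standard monomials gives mu = 6. Corank 2; j^3 = x^3 is a perfect cube, so E-series; the 4-jet and mu = 6 give E_6.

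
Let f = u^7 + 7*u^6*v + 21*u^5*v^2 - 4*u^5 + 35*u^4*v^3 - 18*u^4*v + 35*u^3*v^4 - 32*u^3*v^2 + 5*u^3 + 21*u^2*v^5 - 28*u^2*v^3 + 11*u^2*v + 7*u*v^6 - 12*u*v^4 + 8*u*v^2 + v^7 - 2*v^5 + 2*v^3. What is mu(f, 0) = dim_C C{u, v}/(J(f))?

4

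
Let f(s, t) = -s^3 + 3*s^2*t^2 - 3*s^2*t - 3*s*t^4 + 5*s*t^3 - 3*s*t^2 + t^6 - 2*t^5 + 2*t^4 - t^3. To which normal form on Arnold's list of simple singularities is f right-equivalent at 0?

E_7

The Hessian of f at 0 is [[0, 0], [0, 0]] with rank 0, so corank 2. A Groebner basis of the Jacobian ideal J(f) in C{s,t} is {-s^2 - 2*s*t + t^4 - t^3/3 - t^2, s^3 - 4*s^2 - 8*s*t - t^3/3 - 4*t^2, s^2*t + 7*s^2/3 + 14*s*t/3 - 2*t^3/9 + 7*t^2/3, -s^2 + s*t^2 - 2*s*t + 2*t^3/3 - t^2}; counting standard monomials gives mu = 7. Corank 2; j^3 = -(s + t)^3 is a perfect cube, so E-series; the 4-jet and mu = 7 give E_7.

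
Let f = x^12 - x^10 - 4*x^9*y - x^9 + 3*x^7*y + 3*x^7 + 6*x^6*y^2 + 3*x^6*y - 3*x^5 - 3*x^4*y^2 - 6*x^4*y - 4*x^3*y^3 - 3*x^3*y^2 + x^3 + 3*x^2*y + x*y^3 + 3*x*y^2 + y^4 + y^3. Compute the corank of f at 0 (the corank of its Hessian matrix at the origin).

Hessian at 0 has rank 0.

2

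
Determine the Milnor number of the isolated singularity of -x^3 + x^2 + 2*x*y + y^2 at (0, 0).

2

The Hessian of f at 0 has rank 1. Corank 1: A-series; mu = 2 gives A_2.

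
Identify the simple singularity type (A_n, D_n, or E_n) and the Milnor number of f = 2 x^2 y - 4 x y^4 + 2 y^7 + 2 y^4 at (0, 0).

Type D_{5}, Milnor number mu = 5.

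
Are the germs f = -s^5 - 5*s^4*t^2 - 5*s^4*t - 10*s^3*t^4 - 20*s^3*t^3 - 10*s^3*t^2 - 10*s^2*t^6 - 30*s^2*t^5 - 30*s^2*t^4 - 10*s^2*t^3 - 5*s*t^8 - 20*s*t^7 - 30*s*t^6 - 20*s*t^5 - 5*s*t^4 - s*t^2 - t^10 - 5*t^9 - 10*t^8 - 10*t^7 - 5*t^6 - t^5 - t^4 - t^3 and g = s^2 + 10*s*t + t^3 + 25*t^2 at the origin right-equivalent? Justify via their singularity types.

No.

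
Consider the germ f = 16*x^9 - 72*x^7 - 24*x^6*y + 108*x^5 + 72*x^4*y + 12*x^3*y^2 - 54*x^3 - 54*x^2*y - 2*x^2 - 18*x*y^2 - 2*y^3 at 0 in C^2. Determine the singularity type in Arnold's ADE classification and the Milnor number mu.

Type A2, Milnor number mu = 2.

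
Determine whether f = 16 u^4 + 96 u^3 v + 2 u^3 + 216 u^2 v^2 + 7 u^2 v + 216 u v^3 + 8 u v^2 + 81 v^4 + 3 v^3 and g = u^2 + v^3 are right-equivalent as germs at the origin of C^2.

The Hessian of f at 0 is [[0, 0], [0, 0]] with rank 0, so corank 2. A Groebner basis of the Jacobian ideal J(f) in C{u,v} is {u*v^2 + u*v/8 + v^2/8, -u*v/8 + v^3 - v^2/8, u^2 + 5*u*v/2 + 3*v^2/2}; counting standard monomials gives mu = 5. Corank 2; j^3 = (u + v)^2*(2*u + 3*v) has shape L^2 M (L != M), so D-series; mu = 5 gives D_5. The Hessian of g at 0 is [[2, 0], [0, 0]] with rank 1, so corank 1. A Groebner basis of the Jacobian ideal J(g) in C{u,v} is {v^2, u}; counting standard monomials gives mu = 2. Corank 1: A-series; mu = 2 gives A_2. f is D_5 but g is A_2, hence not right-equivalent.

No.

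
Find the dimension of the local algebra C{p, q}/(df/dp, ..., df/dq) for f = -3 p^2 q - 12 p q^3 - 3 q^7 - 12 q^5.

8

The Hessian of f at 0 has rank 0. Corank 2; j^3 = -3*p^2*q has shape L^2 M (L != M), so D-series; mu = 8 gives D_8.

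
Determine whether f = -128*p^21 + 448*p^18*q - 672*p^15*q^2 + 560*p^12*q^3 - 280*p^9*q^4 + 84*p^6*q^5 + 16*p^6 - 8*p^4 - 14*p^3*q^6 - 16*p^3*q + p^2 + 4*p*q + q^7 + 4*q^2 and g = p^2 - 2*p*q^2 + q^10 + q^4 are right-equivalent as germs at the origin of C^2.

No.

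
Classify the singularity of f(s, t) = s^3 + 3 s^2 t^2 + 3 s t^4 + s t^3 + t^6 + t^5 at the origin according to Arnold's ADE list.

The Hessian of f at 0 is [[0, 0], [0, 0]] with rank 0, so corank 2. A Groebner basis of the Jacobian ideal J(f) in C{s,t} is {-s^2 + t^4 - t^3/3, s^3, s^2*t + s^2/3 + t^3/9, s^2 + s*t^2 + t^3/3}; counting standard monomials gives mu = 7. Corank 2; j^3 = s^3 is a perfect cube, so E-series; the 4-jet and mu = 7 give E_7.

E_7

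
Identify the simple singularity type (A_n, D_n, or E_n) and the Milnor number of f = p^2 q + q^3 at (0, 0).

Type D_{4}, Milnor number mu = 4.

The Hessian of f at 0 has rank 0. Corank 2; j^3 = q*(p^2 + q^2) splits into three distinct lines over C (the quadratic factor has nonzero discriminant), so D_4.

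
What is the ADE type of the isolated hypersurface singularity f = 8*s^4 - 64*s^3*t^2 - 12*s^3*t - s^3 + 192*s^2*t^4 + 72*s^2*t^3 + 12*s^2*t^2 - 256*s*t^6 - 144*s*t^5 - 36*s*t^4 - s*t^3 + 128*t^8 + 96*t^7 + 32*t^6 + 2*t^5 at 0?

E7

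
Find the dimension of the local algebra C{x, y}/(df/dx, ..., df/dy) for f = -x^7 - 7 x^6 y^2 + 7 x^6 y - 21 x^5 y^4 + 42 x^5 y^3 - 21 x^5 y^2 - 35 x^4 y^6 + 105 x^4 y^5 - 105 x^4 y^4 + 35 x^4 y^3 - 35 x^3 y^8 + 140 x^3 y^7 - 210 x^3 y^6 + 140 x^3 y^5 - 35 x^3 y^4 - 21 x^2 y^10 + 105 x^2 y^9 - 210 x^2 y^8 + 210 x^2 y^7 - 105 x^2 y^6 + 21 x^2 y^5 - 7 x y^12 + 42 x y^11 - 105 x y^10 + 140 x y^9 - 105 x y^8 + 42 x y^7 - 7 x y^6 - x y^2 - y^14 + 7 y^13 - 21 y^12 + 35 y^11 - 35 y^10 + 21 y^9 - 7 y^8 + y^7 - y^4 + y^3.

8

The Hessian of f at 0 has rank 0. Corank 2; j^3 = -y^2*(x - y) has shape L^2 M (L != M), so D-series; mu = 8 gives D_8.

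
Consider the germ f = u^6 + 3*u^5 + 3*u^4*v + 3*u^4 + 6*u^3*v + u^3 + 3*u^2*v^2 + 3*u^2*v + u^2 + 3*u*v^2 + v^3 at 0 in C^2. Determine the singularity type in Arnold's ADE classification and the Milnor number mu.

Type A_2, Milnor number mu = 2.

The Hessian of f at 0 is [[2, 0], [0, 0]] with rank 1, so corank 1. A Groebner basis of the Jacobian ideal J(f) in C{u,v} is {v^2, u}; counting standard monomials gives mu = 2. Corank 1: A-series; mu = 2 gives A_2.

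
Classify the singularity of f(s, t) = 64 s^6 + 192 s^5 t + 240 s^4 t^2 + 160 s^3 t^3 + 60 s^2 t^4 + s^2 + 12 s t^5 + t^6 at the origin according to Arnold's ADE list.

A_5

The Hessian of f at 0 has rank 1. Corank 1: A-series; mu = 5 gives A_5.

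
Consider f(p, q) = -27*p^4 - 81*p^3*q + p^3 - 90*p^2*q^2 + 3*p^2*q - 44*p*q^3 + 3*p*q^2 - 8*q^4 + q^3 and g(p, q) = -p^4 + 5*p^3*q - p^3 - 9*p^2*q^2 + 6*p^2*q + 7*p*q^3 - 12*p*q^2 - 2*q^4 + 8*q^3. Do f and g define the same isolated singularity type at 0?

Yes.

The Hessian of f at 0 has rank 0. Corank 2; j^3 = (p + q)^3 is a perfect cube, so E-series; the 4-jet and mu = 7 give E_7. The Hessian of g at 0 has rank 0. Corank 2; j^3 = -(p - 2*q)^3 is a perfect cube, so E-series; the 4-jet and mu = 7 give E_7. Both have type E_7, hence right-equivalent.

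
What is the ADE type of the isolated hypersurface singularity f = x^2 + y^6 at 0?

The Hessian of f at 0 is [[2, 0], [0, 0]] with rank 1, so corank 1. A Groebner basis of the Jacobian ideal J(f) in C{x,y} is {y^5, x}; counting standard monomials gives mu = 5. Corank 1: A-series; mu = 5 gives A_5.

A5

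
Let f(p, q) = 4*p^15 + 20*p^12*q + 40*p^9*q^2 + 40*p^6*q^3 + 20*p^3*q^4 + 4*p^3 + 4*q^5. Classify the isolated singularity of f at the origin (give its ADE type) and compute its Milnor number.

Type E8, Milnor number mu = 8.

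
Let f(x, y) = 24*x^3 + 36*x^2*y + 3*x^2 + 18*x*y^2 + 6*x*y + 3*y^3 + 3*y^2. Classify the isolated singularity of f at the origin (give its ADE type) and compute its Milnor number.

Type A_2, Milnor number mu = 2.

The Hessian of f at 0 has rank 1. Corank 1: A-series; mu = 2 gives A_2.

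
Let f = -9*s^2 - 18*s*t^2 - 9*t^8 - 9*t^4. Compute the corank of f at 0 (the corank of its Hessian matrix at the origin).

The Hessian at 0 is [[-18, 0], [0, 0]] of rank 1; hence corank 1.

1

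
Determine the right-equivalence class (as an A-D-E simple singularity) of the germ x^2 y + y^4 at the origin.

The Hessian of f at 0 is [[0, 0], [0, 0]] with rank 0, so corank 2. A Groebner basis of the Jacobian ideal J(f) in C{x,y} is {x^3, x^2/4 + y^3, x*y}; counting standard monomials gives mu = 5. Corank 2; j^3 = x^2*y has shape L^2 M (L != M), so D-series; mu = 5 gives D_5.

D_{5}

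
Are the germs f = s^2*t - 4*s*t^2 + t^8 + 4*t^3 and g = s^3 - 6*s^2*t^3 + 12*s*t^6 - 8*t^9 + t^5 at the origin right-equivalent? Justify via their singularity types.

No.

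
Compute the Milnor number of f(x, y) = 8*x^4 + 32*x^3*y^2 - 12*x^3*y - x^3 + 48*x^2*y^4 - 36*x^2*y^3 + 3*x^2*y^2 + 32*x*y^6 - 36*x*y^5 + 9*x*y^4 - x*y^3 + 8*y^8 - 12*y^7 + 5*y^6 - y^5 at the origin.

7

The Hessian of f at 0 is [[0, 0], [0, 0]] with rank 0, so corank 2. A Groebner basis of the Jacobian ideal J(f) in C{x,y} is {-3*x^2/7 + y^4 - y^3/7, x^3, x^2*y + x^2/7 + y^3/21, x^2 + x*y^2 + y^3/3}; counting standard monomials gives mu = 7. Corank 2; j^3 = -x^3 is a perfect cube, so E-series; the 4-jet and mu = 7 give E_7.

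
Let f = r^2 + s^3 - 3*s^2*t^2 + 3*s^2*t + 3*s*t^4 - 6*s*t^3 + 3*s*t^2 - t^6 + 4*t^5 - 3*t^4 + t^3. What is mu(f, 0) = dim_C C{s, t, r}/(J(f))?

The Hessian of f at 0 has rank 1. Corank 2; j^3 = (s + t)^3 is a perfect cube, so E-series; the 5-jet and mu = 8 give E_8.

8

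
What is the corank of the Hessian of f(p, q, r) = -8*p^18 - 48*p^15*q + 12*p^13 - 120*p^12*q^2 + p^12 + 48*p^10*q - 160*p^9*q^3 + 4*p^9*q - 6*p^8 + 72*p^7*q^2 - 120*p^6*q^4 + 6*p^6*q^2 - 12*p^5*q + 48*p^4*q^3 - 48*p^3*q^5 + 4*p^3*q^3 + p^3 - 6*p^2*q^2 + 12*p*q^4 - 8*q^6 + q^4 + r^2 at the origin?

Hessian at 0 has rank 1.

2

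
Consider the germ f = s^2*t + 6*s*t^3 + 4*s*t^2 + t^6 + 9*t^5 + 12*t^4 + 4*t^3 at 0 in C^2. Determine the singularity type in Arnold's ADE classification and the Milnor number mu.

The Hessian of f at 0 has rank 0. Corank 2; j^3 = t*(s + 2*t)^2 has shape L^2 M (L != M), so D-series; mu = 7 gives D_7.

Type D7, Milnor number mu = 7.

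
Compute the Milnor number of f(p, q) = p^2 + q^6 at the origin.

The Hessian of f at 0 is [[2, 0], [0, 0]] with rank 1, so corank 1. A Groebner basis of the Jacobian ideal J(f) in C{p,q} is {q^5, p}; counting standard monomials gives mu = 5. Corank 1: A-series; mu = 5 gives A_5.

5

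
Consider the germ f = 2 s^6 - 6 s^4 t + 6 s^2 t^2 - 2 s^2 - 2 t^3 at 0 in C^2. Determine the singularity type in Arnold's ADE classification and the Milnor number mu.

The Hessian of f at 0 is [[-4, 0], [0, 0]] with rank 1, so corank 1. A Groebner basis of the Jacobian ideal J(f) in C{s,t} is {t^2, s}; counting standard monomials gives mu = 2. Corank 1: A-series; mu = 2 gives A_2.

Type A_{2}, Milnor number mu = 2.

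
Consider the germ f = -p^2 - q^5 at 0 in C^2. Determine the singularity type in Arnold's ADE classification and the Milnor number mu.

Type A_{4}, Milnor number mu = 4.

The Hessian of f at 0 has rank 1. Corank 1: A-series; mu = 4 gives A_4.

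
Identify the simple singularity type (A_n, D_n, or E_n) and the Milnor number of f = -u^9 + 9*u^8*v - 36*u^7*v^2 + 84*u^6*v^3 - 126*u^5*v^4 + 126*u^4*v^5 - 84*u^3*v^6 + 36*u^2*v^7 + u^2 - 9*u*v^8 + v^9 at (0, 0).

Type A_{8}, Milnor number mu = 8.

The Hessian of f at 0 has rank 1. Corank 1: A-series; mu = 8 gives A_8.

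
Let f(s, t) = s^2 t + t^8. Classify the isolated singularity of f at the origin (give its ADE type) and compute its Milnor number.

Type D_9, Milnor number mu = 9.

The Hessian of f at 0 has rank 0. Corank 2; j^3 = s^2*t has shape L^2 M (L != M), so D-series; mu = 9 gives D_9.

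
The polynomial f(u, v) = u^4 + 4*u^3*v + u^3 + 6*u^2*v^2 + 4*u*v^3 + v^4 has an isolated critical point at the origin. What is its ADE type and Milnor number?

The Hessian of f at 0 has rank 0. Corank 2; j^3 = u^3 is a perfect cube, so E-series; the 4-jet and mu = 6 give E_6.

Type E_6, Milnor number mu = 6.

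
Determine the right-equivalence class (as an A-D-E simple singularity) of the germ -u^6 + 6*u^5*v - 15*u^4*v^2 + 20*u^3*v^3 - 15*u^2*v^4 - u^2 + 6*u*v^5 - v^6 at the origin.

A_{5}

The Hessian of f at 0 has rank 1. Corank 1: A-series; mu = 5 gives A_5.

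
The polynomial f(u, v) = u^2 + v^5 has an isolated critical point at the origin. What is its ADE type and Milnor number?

Type A_4, Milnor number mu = 4.

The Hessian of f at 0 is [[2, 0], [0, 0]] with rank 1, so corank 1. A Groebner basis of the Jacobian ideal J(f) in C{u,v} is {v^4, u}; counting standard monomials gives mu = 4. Corank 1: A-series; mu = 4 gives A_4.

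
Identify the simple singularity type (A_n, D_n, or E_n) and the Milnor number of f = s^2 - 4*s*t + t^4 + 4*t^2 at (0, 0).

Type A_{3}, Milnor number mu = 3.

The Hessian of f at 0 has rank 1. Corank 1: A-series; mu = 3 gives A_3.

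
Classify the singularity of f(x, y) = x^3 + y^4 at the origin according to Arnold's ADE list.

The Hessian of f at 0 is [[0, 0], [0, 0]] with rank 0, so corank 2. A Groebner basis of the Jacobian ideal J(f) in C{x,y} is {y^3, x^2}; counting standard monomials gives mu = 6. Corank 2; j^3 = x^3 is a perfect cube, so E-series; the 4-jet and mu = 6 give E_6.

E6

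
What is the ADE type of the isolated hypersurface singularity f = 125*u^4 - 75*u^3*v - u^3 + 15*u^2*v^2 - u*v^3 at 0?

E_{7}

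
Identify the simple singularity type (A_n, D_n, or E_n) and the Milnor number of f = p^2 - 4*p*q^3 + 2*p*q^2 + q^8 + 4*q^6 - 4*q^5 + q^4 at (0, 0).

Type A7, Milnor number mu = 7.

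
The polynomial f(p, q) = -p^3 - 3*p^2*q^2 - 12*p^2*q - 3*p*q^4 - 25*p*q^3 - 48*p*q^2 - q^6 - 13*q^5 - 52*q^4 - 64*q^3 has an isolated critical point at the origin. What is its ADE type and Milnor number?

Type E7, Milnor number mu = 7.

The Hessian of f at 0 is [[0, 0], [0, 0]] with rank 0, so corank 2. A Groebner basis of the Jacobian ideal J(f) in C{p,q} is {-p^2 - 8*p*q + q^4 - q^3/3 - 16*q^2, p^3 + 44*p^2 + 352*p*q + 236*q^3/3 + 704*q^2, p^2*q - 23*p^2/3 - 184*p*q/3 - 167*q^3/9 - 368*q^2/3, p^2 + p*q^2 + 8*p*q + 13*q^3/3 + 16*q^2}; counting standard monomials gives mu = 7. Corank 2; j^3 = -(p + 4*q)^3 is a perfect cube, so E-series; the 4-jet and mu = 7 give E_7.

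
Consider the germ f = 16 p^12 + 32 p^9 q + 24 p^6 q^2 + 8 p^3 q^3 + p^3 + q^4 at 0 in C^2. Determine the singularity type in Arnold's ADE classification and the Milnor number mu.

Type E_{6}, Milnor number mu = 6.

The Hessian of f at 0 has rank 0. Corank 2; j^3 = p^3 is a perfect cube, so E-series; the 4-jet and mu = 6 give E_6.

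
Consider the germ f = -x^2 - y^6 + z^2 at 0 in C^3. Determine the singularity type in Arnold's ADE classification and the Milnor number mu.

The Hessian of f at 0 has rank 2. Corank 1: A-series; mu = 5 gives A_5.

Type A5, Milnor number mu = 5.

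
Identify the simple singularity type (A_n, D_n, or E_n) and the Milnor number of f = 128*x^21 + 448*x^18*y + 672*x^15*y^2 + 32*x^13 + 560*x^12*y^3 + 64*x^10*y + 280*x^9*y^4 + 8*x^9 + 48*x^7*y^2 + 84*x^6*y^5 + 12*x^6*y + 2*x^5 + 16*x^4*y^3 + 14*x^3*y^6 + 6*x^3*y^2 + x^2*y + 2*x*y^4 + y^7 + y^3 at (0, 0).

Type D_{4}, Milnor number mu = 4.

The Hessian of f at 0 is [[0, 0], [0, 0]] with rank 0, so corank 2. A Groebner basis of the Jacobian ideal J(f) in C{x,y} is {y^3, x^2 + 3*y^2, x*y}; counting standard monomials gives mu = 4. Corank 2; j^3 = y*(x^2 + y^2) splits into three distinct lines over C (the quadratic factor has nonzero discriminant), so D_4.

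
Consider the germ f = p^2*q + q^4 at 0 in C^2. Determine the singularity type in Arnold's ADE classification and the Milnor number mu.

The Hessian of f at 0 is [[0, 0], [0, 0]] with rank 0, so corank 2. A Groebner basis of the Jacobian ideal J(f) in C{p,q} is {p^3, p^2/4 + q^3, p*q}; counting standard monomials gives mu = 5. Corank 2; j^3 = p^2*q has shape L^2 M (L != M), so D-series; mu = 5 gives D_5.

Type D5, Milnor number mu = 5.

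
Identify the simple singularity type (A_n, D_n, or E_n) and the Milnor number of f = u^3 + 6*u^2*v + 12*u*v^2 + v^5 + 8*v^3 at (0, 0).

The Hessian of f at 0 has rank 0. Corank 2; j^3 = (u + 2*v)^3 is a perfect cube, so E-series; the 5-jet and mu = 8 give E_8.

Type E8, Milnor number mu = 8.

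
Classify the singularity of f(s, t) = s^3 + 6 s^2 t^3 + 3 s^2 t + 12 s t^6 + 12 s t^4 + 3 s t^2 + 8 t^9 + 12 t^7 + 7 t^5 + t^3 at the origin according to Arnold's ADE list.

E_8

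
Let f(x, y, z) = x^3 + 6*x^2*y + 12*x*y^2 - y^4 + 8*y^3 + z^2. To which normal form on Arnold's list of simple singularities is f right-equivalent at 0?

The Hessian of f at 0 is [[0, 0, 0], [0, 0, 0], [0, 0, 2]] with rank 1, so corank 2. A Groebner basis of the Jacobian ideal J(f) in C{x,y,z} is {y^3, x^2 + 4*x*y + 4*y^2, z}; counting standard monomials gives mu = 6. Corank 2; j^3 = (x + 2*y)^3 is a perfect cube, so E-series; the 4-jet and mu = 6 give E_6.

E_6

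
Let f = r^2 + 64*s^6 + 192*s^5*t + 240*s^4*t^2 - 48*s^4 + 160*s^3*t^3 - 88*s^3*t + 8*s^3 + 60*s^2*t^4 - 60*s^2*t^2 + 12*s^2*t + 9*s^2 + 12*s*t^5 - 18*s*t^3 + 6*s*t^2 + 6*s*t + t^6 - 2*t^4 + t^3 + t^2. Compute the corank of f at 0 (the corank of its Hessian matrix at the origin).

1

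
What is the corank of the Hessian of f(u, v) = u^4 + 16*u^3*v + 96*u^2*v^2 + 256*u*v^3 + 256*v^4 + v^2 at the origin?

The Hessian at 0 is [[0, 0], [0, 2]] of rank 1; hence corank 1.

1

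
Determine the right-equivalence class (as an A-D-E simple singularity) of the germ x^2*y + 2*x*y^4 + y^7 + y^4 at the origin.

D_5

The Hessian of f at 0 is [[0, 0], [0, 0]] with rank 0, so corank 2. A Groebner basis of the Jacobian ideal J(f) in C{x,y} is {x^3, x^2/4 + y^3, x*y}; counting standard monomials gives mu = 5. Corank 2; j^3 = x^2*y has shape L^2 M (L != M), so D-series; mu = 5 gives D_5.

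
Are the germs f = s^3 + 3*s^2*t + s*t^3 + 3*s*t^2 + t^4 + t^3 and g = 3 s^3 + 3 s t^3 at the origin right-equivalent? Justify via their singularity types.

Yes.

The Hessian of f at 0 has rank 0. Corank 2; j^3 = (s + t)^3 is a perfect cube, so E-series; the 4-jet and mu = 7 give E_7. The Hessian of g at 0 has rank 0. Corank 2; j^3 = 3*s^3 is a perfect cube, so E-series; the 4-jet and mu = 7 give E_7. Both have type E_7, hence right-equivalent.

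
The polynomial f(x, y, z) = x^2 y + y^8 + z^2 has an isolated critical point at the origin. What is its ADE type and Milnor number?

Type D9, Milnor number mu = 9.

The Hessian of f at 0 is [[0, 0, 0], [0, 0, 0], [0, 0, 2]] with rank 1, so corank 2. A Groebner basis of the Jacobian ideal J(f) in C{x,y,z} is {x^2/8 + y^7, x^3, x*y, z}; counting standard monomials gives mu = 9. Corank 2; j^3 = x^2*y has shape L^2 M (L != M), so D-series; mu = 9 gives D_9.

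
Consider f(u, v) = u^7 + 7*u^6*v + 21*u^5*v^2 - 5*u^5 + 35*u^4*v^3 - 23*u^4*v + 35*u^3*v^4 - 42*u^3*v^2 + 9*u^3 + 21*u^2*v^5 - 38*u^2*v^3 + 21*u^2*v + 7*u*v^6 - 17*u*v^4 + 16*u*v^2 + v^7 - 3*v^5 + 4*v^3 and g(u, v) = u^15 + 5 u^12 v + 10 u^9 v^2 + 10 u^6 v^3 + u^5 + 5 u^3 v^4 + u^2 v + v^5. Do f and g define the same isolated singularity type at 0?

Yes.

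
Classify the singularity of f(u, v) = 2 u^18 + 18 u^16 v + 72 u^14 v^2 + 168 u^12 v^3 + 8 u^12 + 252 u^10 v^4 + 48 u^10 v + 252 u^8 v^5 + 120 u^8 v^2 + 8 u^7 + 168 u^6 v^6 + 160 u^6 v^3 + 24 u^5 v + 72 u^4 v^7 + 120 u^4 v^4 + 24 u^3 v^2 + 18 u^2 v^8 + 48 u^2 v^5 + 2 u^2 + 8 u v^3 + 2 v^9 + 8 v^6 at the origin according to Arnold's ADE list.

The Hessian of f at 0 has rank 1. Corank 1: A-series; mu = 8 gives A_8.

A_{8}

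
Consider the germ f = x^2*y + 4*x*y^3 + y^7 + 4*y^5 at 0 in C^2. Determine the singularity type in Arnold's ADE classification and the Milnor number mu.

Type D_8, Milnor number mu = 8.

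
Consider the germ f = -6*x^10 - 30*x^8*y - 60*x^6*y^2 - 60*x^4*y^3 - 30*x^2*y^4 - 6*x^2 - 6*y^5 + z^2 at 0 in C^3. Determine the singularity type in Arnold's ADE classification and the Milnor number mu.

The Hessian of f at 0 has rank 2. Corank 1: A-series; mu = 4 gives A_4.

Type A_4, Milnor number mu = 4.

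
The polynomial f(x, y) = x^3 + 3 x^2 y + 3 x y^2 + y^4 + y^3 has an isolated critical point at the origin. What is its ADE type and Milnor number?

Type E6, Milnor number mu = 6.

The Hessian of f at 0 is [[0, 0], [0, 0]] with rank 0, so corank 2. A Groebner basis of the Jacobian ideal J(f) in C{x,y} is {y^3, x^2 + 2*x*y + y^2}; counting standard monomials gives mu = 6. Corank 2; j^3 = (x + y)^3 is a perfect cube, so E-series; the 4-jet and mu = 6 give E_6.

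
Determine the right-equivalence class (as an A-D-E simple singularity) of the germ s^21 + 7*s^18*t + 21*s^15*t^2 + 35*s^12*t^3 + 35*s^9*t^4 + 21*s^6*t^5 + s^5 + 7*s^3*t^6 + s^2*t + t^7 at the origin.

The Hessian of f at 0 is [[0, 0], [0, 0]] with rank 0, so corank 2. A Groebner basis of the Jacobian ideal J(f) in C{s,t} is {s^2/7 + t^6, s^3, s*t}; counting standard monomials gives mu = 8. Corank 2; j^3 = s^2*t has shape L^2 M (L != M), so D-series; mu = 8 gives D_8.

D_{8}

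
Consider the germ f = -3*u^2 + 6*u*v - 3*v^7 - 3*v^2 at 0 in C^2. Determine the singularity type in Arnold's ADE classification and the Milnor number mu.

Type A_6, Milnor number mu = 6.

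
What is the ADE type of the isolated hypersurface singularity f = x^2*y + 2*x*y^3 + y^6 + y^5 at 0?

D_{7}

The Hessian of f at 0 has rank 0. Corank 2; j^3 = x^2*y has shape L^2 M (L != M), so D-series; mu = 7 gives D_7.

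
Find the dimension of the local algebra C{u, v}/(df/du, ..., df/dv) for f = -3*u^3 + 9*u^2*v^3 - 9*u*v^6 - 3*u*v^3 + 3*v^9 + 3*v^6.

7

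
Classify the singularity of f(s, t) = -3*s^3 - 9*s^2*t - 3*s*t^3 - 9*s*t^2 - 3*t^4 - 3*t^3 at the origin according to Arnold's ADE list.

E7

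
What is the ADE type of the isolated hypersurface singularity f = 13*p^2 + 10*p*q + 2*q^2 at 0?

A_{1}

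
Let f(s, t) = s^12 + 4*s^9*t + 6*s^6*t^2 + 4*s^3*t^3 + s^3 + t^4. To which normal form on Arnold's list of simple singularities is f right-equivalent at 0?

The Hessian of f at 0 has rank 0. Corank 2; j^3 = s^3 is a perfect cube, so E-series; the 4-jet and mu = 6 give E_6.

E6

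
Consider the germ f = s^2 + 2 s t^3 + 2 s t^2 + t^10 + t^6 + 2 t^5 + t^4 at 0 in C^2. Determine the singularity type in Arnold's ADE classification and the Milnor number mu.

Type A_9, Milnor number mu = 9.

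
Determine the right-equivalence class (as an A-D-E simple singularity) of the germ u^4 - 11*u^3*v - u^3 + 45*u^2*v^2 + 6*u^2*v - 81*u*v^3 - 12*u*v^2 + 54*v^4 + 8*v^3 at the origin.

The Hessian of f at 0 has rank 0. Corank 2; j^3 = -(u - 2*v)^3 is a perfect cube, so E-series; the 4-jet and mu = 7 give E_7.

E_{7}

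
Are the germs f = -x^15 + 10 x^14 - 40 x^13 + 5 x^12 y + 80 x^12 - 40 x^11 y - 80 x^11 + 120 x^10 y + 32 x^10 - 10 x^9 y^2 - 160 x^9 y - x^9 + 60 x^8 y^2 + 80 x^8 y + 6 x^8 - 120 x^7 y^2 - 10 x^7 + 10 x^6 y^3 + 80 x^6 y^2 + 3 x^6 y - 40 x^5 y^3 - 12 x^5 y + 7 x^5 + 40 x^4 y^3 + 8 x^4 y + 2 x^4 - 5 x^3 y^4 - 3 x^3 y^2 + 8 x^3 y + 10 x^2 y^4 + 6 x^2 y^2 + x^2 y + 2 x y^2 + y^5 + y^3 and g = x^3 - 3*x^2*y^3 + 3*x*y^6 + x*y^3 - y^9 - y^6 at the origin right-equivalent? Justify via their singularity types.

No.

The Hessian of f at 0 is [[0, 0], [0, 0]] with rank 0, so corank 2. A Groebner basis of the Jacobian ideal J(f) in C{x,y} is {x^3 - 3*x^2/2 - 7*x*y/2 - 2*y^2, x^2*y - x^2/2 - x*y/2, 5*x^2/2 + x*y^2 + 9*x*y/2 + 2*y^2, -9*x^2/2 - 17*x*y/2 + y^3 - 4*y^2}; counting standard monomials gives mu = 6. Corank 2; j^3 = y*(x + y)^2 has shape L^2 M (L != M), so D-series; mu = 6 gives D_6. The Hessian of g at 0 is [[0, 0], [0, 0]] with rank 0, so corank 2. A Groebner basis of the Jacobian ideal J(g) in C{x,y} is {x^3, x*y^2, 3*x^2 + y^3}; counting standard monomials gives mu = 7. Corank 2; j^3 = x^3 is a perfect cube, so E-series; the 4-jet and mu = 7 give E_7. f is D_6 but g is E_7, hence not right-equivalent.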